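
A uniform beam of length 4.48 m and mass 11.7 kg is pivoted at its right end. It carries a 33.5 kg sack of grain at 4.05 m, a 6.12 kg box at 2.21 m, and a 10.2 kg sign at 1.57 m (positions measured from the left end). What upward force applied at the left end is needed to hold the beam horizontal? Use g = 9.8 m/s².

F ≈ 184 N

Taking torques about the right end:
Beam weight: 11.7 × 9.8 = 114.7 N down at 2.24 m → arm 2.24 m, τ = 114.7 × 2.24 = 256.9 N·m counterclockwise.
Sack of grain: 33.5 × 9.8 = 328.3 N down at 4.05 m → arm 0.43 m, τ = 328.3 × 0.43 = 141.2 N·m counterclockwise.
Box: 6.12 × 9.8 = 59.98 N down at 2.21 m → arm 2.27 m, τ = 59.98 × 2.27 = 136.2 N·m counterclockwise.
Sign: 10.2 × 9.8 = 99.96 N down at 1.57 m → arm 2.91 m, τ = 99.96 × 2.91 = 290.9 N·m counterclockwise.
Net moment of the loads = 825.2 N·m counterclockwise.
The upward force F acts at the left end, arm 4.48 m, giving F × 4.48 clockwise.
Στ = 0 ⇒ F × 4.48 = 825.2 ⇒ F = 825.2 / 4.48 = 184 N.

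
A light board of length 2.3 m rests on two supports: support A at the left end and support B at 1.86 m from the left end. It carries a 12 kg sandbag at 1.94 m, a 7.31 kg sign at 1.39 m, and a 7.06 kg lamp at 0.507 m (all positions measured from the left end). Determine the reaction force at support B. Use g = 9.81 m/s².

R_B ≈ 195 N

About support A:
Sandbag: 12 × 9.81 = 117.7 N down at 1.94 m → arm 1.94 m, τ = 117.7 × 1.94 = 228.3 N·m clockwise.
Sign: 7.31 × 9.81 = 71.71 N down at 1.39 m → arm 1.39 m, τ = 71.71 × 1.39 = 99.68 N·m clockwise.
Lamp: 7.06 × 9.81 = 69.26 N down at 0.507 m → arm 0.507 m, τ = 69.26 × 0.507 = 35.11 N·m clockwise.
Net load moment about support A = 363.1 N·m clockwise.
Reaction R at support B is upward at 1.86 m, arm 1.86 m → moment R × 1.86 counterclockwise.
For rotational equilibrium, R × 1.86 = 363.1, so R = 195 N.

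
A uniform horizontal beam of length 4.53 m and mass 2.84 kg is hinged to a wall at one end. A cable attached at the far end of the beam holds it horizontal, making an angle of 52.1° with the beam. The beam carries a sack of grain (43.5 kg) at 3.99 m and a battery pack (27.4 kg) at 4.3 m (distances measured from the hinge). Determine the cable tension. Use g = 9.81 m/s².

Taking torques about the hinge:
Beam weight: 2.84 × 9.81 = 27.86 N down at 2.265 m → arm 2.265 m, τ = 27.86 × 2.265 = 63.1 N·m clockwise.
Sack of grain: 43.5 × 9.81 = 426.7 N down at 3.99 m → arm 3.99 m, τ = 426.7 × 3.99 = 1703 N·m clockwise.
Battery pack: 27.4 × 9.81 = 268.8 N down at 4.3 m → arm 4.3 m, τ = 268.8 × 4.3 = 1156 N·m clockwise.
Total clockwise load moment = 2922 N·m.
The cable tension T acts at 4.53 m; only its component perpendicular to the beam, T sinθ, produces torque. sin 52.1° = 0.7891.
For rotational equilibrium, T × 4.53 × 0.7891 = 2922, so T = 2922 / 3.575 = 817 N.

T ≈ 817 N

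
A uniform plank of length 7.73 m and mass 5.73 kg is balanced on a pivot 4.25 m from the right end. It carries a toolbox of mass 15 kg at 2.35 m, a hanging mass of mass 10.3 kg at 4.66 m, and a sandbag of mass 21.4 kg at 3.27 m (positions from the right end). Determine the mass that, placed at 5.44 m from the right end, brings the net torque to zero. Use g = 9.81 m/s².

Taking torques about the pivot (at 4.25 m from the right end):
Beam weight: 5.73 × 9.81 = 56.21 N down at 3.865 m → arm 0.385 m, τ = 56.21 × 0.385 = 21.64 N·m clockwise.
Toolbox: 15 × 9.81 = 147.2 N down at 2.35 m → arm 1.9 m, τ = 147.2 × 1.9 = 279.7 N·m clockwise.
Hanging mass: 10.3 × 9.81 = 101 N down at 4.66 m → arm 0.41 m, τ = 101 × 0.41 = 41.41 N·m counterclockwise.
Sandbag: 21.4 × 9.81 = 209.9 N down at 3.27 m → arm 0.98 m, τ = 209.9 × 0.98 = 205.7 N·m clockwise.
Net moment of known loads = 465.6 N·m clockwise.
An unknown mass m at 5.44 m has arm 1.19 m; its moment is m·g·1.19 counterclockwise.
For rotational equilibrium, m × 9.81 × 1.19 = 465.6, so m = 465.6 / (9.81 × 1.19) = 39.9 kg.

m ≈ 39.9 kg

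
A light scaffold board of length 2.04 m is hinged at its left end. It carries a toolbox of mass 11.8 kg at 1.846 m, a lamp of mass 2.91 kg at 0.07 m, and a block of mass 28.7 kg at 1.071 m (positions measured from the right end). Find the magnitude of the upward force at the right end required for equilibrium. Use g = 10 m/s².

Taking torques about the left end:
Toolbox: 11.8 × 10 = 118 N down at 1.846 m → arm 0.194 m, τ = 118 × 0.194 = 22.89 N·m clockwise.
Lamp: 2.91 × 10 = 29.1 N down at 0.07 m → arm 1.97 m, τ = 29.1 × 1.97 = 57.33 N·m clockwise.
Block: 28.7 × 10 = 287 N down at 1.071 m → arm 0.969 m, τ = 287 × 0.969 = 278.1 N·m clockwise.
Net moment of the loads = 358.3 N·m clockwise.
The upward force F acts at the right end, arm 2.04 m, giving F × 2.04 counterclockwise.
For rotational equilibrium, F × 2.04 = 358.3, so F = 358.3 / 2.04 = 176 N.

F ≈ 176 N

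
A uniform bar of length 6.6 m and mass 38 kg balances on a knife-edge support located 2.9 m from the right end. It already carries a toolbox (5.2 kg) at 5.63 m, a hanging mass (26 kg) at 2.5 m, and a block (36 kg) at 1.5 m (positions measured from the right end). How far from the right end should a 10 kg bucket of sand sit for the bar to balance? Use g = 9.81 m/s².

x ≈ 6.04 m from the right end

Take moments about the knife-edge support (at 2.9 m from the right end).
Beam weight: 38 × 9.81 = 372.8 N down at 3.3 m → arm 0.4 m, τ = 372.8 × 0.4 = 149.1 N·m counterclockwise.
Toolbox: 5.2 × 9.81 = 51.01 N down at 5.63 m → arm 2.73 m, τ = 51.01 × 2.73 = 139.3 N·m counterclockwise.
Hanging mass: 26 × 9.81 = 255.1 N down at 2.5 m → arm 0.4 m, τ = 255.1 × 0.4 = 102 N·m clockwise.
Block: 36 × 9.81 = 353.2 N down at 1.5 m → arm 1.4 m, τ = 353.2 × 1.4 = 494.5 N·m clockwise.
Net moment of existing loads = 308.1 N·m clockwise.
The bucket of sand weighs 10 × 9.81 = 98.1 N and must supply an equal counterclockwise moment, so its lever arm about the knife-edge support is 308.1 / 98.1 = 3.14 m.
That puts it at 2.9 + 3.14 = 6.04 m from the right end.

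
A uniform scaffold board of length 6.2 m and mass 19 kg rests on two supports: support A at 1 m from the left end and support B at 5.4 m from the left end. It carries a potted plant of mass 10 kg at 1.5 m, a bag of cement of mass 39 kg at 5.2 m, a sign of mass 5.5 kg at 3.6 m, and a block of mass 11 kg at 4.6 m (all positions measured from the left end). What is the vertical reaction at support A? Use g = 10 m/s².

R_A ≈ 248 N

About support B:
Beam weight: 19 × 10 = 190 N down at 3.1 m → arm 2.3 m, τ = 190 × 2.3 = 437 N·m counterclockwise.
Potted plant: 10 × 10 = 100 N down at 1.5 m → arm 3.9 m, τ = 100 × 3.9 = 390 N·m counterclockwise.
Bag of cement: 39 × 10 = 390 N down at 5.2 m → arm 0.2 m, τ = 390 × 0.2 = 78 N·m counterclockwise.
Sign: 5.5 × 10 = 55 N down at 3.6 m → arm 1.8 m, τ = 55 × 1.8 = 99 N·m counterclockwise.
Block: 11 × 10 = 110 N down at 4.6 m → arm 0.8 m, τ = 110 × 0.8 = 88 N·m counterclockwise.
Net load moment about support B = 1092 N·m counterclockwise.
Reaction R at support A is upward at 1 m, arm 4.4 m → moment R × 4.4 clockwise.
Balancing moments: R × 4.4 = 1092, giving R = 248 N.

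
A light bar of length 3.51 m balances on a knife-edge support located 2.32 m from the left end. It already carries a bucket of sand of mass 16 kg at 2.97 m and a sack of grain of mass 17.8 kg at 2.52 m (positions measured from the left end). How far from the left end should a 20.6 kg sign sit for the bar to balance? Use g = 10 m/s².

About the knife-edge support (at 2.32 m from the left end):
Bucket of sand: 16 × 10 = 160 N down at 2.97 m → arm 0.65 m, τ = 160 × 0.65 = 104 N·m clockwise.
Sack of grain: 17.8 × 10 = 178 N down at 2.52 m → arm 0.2 m, τ = 178 × 0.2 = 35.6 N·m clockwise.
Net moment of existing loads = 139.6 N·m clockwise.
The sign weighs 20.6 × 10 = 206 N and must supply an equal counterclockwise moment, so its lever arm about the knife-edge support is 139.6 / 206 = 0.678 m.
That puts it at 2.32 − 0.678 = 1.64 m from the left end.

x ≈ 1.64 m from the left end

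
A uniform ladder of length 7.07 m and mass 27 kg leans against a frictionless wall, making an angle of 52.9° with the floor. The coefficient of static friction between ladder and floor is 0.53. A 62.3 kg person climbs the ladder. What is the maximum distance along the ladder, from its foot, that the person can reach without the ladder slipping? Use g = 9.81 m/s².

d ≈ 5.57 m

About the foot of the ladder:
Ladder weight 27×9.81 = 264.9 N acts at 3.535 m along the ladder; its horizontal arm is 3.535·cos52.9° = 2.132 m → τ = 564.8 N·m clockwise.
Person weight 62.3×9.81 = 611.2 N at distance d → arm d·cos52.9° → τ = 611.2·d·0.6032 clockwise.
Wall normal N at the top has arm L sinθ = 5.639 m counterclockwise, so Στ = 0 gives N·5.639 = 564.8 + 368.7·d.
ΣFy = 0 ⇒ N_floor = 876.1 N, so the maximum friction is μ_s·N_floor = 0.53×876.1 = 464.3 N. ΣFx = 0 ⇒ N_wall = f, so at the slipping point N = 464.3 N.
Substituting: 464.3×5.639 = 564.8 + 368.7·d ⇒ d = (2618 − 564.8) / 368.7 = 5.57 m.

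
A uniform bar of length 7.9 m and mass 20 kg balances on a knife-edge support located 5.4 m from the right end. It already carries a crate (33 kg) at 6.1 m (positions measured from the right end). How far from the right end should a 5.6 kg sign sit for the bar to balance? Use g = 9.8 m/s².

x ≈ 6.45 m from the right end

About the knife-edge support (at 5.4 m from the right end):
Beam weight: 20 × 9.8 = 196 N down at 3.95 m → arm 1.45 m, τ = 196 × 1.45 = 284.2 N·m clockwise.
Crate: 33 × 9.8 = 323.4 N down at 6.1 m → arm 0.7 m, τ = 323.4 × 0.7 = 226.4 N·m counterclockwise.
Net moment of existing loads = 57.8 N·m clockwise.
The sign weighs 5.6 × 9.8 = 54.88 N and must supply an equal counterclockwise moment, so its lever arm about the knife-edge support is 57.8 / 54.88 = 1.05 m.
That puts it at 5.4 + 1.05 = 6.45 m from the right end.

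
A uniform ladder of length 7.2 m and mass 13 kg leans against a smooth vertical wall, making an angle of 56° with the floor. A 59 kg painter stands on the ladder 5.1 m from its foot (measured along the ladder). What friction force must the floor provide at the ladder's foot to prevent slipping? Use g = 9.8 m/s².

Choose the foot of the ladder as the axis so the floor normal and friction both act there and drop out.
Ladder weight 13×9.8 = 127.4 N acts at 3.6 m along the ladder; its horizontal arm is 3.6·cos56° = 2.013 m → τ = 256.5 N·m clockwise.
Painter: 59×9.8 = 578.2 N at 5.1 m → arm 2.852 m → τ = 1649 N·m clockwise.
Wall normal N acts horizontally at the top; its moment arm is the height L sinθ = 7.2·sin56° = 5.969 m, counterclockwise.
Στ = 0 ⇒ N × 5.969 = 1906 ⇒ N = 319 N.
ΣFx = 0: friction at the foot balances the wall's push, so f = N_wall = 319 N.

f ≈ 319 N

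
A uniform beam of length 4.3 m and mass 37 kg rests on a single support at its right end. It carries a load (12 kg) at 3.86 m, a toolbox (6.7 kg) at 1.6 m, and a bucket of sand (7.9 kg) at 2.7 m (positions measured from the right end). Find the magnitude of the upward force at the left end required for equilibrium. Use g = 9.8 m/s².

Take moments about the right end.
Beam weight: 37 × 9.8 = 362.6 N down at 2.15 m → arm 2.15 m, τ = 362.6 × 2.15 = 779.6 N·m counterclockwise.
Load: 12 × 9.8 = 117.6 N down at 3.86 m → arm 3.86 m, τ = 117.6 × 3.86 = 453.9 N·m counterclockwise.
Toolbox: 6.7 × 9.8 = 65.66 N down at 1.6 m → arm 1.6 m, τ = 65.66 × 1.6 = 105.1 N·m counterclockwise.
Bucket of sand: 7.9 × 9.8 = 77.42 N down at 2.7 m → arm 2.7 m, τ = 77.42 × 2.7 = 209 N·m counterclockwise.
Net moment of the loads = 1548 N·m counterclockwise.
The upward force F acts at the left end, arm 4.3 m, giving F × 4.3 clockwise.
Setting net torque to zero: F × 4.3 = 1548 → F = 1548 / 4.3 = 360 N.

F ≈ 360 N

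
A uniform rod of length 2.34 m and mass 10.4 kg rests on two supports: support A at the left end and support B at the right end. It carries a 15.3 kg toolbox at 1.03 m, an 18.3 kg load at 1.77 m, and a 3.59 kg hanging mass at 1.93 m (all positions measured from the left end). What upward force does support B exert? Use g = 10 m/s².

Sum moments about support A (its reaction then has zero moment arm).
Beam weight: 10.4 × 10 = 104 N down at 1.17 m → arm 1.17 m, τ = 104 × 1.17 = 121.7 N·m clockwise.
Toolbox: 15.3 × 10 = 153 N down at 1.03 m → arm 1.03 m, τ = 153 × 1.03 = 157.6 N·m clockwise.
Load: 18.3 × 10 = 183 N down at 1.77 m → arm 1.77 m, τ = 183 × 1.77 = 323.9 N·m clockwise.
Hanging mass: 3.59 × 10 = 35.9 N down at 1.93 m → arm 1.93 m, τ = 35.9 × 1.93 = 69.29 N·m clockwise.
Net load moment about support A = 672.5 N·m clockwise.
Reaction R at support B is upward at 2.34 m, arm 2.34 m → moment R × 2.34 counterclockwise.
Balancing moments: R × 2.34 = 672.5, giving R = 287 N.

R_B ≈ 287 N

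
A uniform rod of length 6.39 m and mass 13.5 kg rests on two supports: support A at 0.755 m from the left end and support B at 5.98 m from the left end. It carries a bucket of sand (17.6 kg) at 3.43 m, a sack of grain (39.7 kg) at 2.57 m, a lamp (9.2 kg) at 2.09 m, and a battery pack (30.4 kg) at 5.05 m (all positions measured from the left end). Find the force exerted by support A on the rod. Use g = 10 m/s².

Take moments about support B.
Beam weight: 13.5 × 10 = 135 N down at 3.195 m → arm 2.785 m, τ = 135 × 2.785 = 376 N·m counterclockwise.
Bucket of sand: 17.6 × 10 = 176 N down at 3.43 m → arm 2.55 m, τ = 176 × 2.55 = 448.8 N·m counterclockwise.
Sack of grain: 39.7 × 10 = 397 N down at 2.57 m → arm 3.41 m, τ = 397 × 3.41 = 1354 N·m counterclockwise.
Lamp: 9.2 × 10 = 92 N down at 2.09 m → arm 3.89 m, τ = 92 × 3.89 = 357.9 N·m counterclockwise.
Battery pack: 30.4 × 10 = 304 N down at 5.05 m → arm 0.93 m, τ = 304 × 0.93 = 282.7 N·m counterclockwise.
Net load moment about support B = 2819 N·m counterclockwise.
Reaction R at support A is upward at 0.755 m, arm 5.225 m → moment R × 5.225 clockwise.
For rotational equilibrium, R × 5.225 = 2819, so R = 540 N.

R_A ≈ 540 N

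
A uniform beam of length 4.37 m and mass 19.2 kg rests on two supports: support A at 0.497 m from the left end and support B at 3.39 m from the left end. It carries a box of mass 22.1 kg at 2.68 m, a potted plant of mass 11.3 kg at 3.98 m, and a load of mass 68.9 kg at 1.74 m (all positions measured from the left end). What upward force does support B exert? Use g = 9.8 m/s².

R_B ≈ 697 N

Take moments about support A.
Beam weight: 19.2 × 9.8 = 188.2 N down at 2.185 m → arm 1.688 m, τ = 188.2 × 1.688 = 317.7 N·m clockwise.
Box: 22.1 × 9.8 = 216.6 N down at 2.68 m → arm 2.183 m, τ = 216.6 × 2.183 = 472.8 N·m clockwise.
Potted plant: 11.3 × 9.8 = 110.7 N down at 3.98 m → arm 3.483 m, τ = 110.7 × 3.483 = 385.6 N·m clockwise.
Load: 68.9 × 9.8 = 675.2 N down at 1.74 m → arm 1.243 m, τ = 675.2 × 1.243 = 839.3 N·m clockwise.
Net load moment about support A = 2015 N·m clockwise.
Reaction R at support B is upward at 3.39 m, arm 2.893 m → moment R × 2.893 counterclockwise.
Setting net torque to zero: R × 2.893 = 2015 → R = 697 N.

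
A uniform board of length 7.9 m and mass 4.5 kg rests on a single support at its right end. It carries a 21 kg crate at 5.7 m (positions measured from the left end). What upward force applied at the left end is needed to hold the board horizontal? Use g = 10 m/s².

F ≈ 81 N

Take moments about the right end.
Beam weight: 4.5 × 10 = 45 N down at 3.95 m → arm 3.95 m, τ = 45 × 3.95 = 177.8 N·m counterclockwise.
Crate: 21 × 10 = 210 N down at 5.7 m → arm 2.2 m, τ = 210 × 2.2 = 462 N·m counterclockwise.
Net moment of the loads = 639.8 N·m counterclockwise.
The upward force F acts at the left end, arm 7.9 m, giving F × 7.9 clockwise.
Balancing moments: F × 7.9 = 639.8, giving F = 639.8 / 7.9 = 81 N.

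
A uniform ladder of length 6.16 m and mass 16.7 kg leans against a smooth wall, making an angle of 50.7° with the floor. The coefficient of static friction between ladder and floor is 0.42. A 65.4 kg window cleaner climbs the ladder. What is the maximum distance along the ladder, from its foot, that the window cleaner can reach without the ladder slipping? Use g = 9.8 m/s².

Sum moments about the foot of the ladder (the floor normal and friction both act there and drop out).
Ladder weight 16.7×9.8 = 163.7 N acts at 3.08 m along the ladder; its horizontal arm is 3.08·cos50.7° = 1.951 m → τ = 319.4 N·m clockwise.
Window cleaner weight 65.4×9.8 = 640.9 N at distance d → arm d·cos50.7° → τ = 640.9·d·0.6334 clockwise.
Wall normal N at the top has arm L sinθ = 4.767 m counterclockwise, so Στ = 0 gives N·4.767 = 319.4 + 405.9·d.
ΣFy = 0 ⇒ N_floor = 804.6 N, so the maximum friction is μ_s·N_floor = 0.42×804.6 = 337.9 N. ΣFx = 0 ⇒ N_wall = f, so at the slipping point N = 337.9 N.
Substituting: 337.9×4.767 = 319.4 + 405.9·d ⇒ d = (1611 − 319.4) / 405.9 = 3.18 m.

d ≈ 3.18 m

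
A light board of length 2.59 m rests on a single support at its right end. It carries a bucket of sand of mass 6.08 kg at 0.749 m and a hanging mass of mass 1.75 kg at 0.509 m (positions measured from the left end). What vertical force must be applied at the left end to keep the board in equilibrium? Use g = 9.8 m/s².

F ≈ 56.1 N

About the right end:
Bucket of sand: 6.08 × 9.8 = 59.58 N down at 0.749 m → arm 1.841 m, τ = 59.58 × 1.841 = 109.7 N·m counterclockwise.
Hanging mass: 1.75 × 9.8 = 17.15 N down at 0.509 m → arm 2.081 m, τ = 17.15 × 2.081 = 35.69 N·m counterclockwise.
Net moment of the loads = 145.4 N·m counterclockwise.
The upward force F acts at the left end, arm 2.59 m, giving F × 2.59 clockwise.
Setting net torque to zero: F × 2.59 = 145.4 → F = 145.4 / 2.59 = 56.1 N.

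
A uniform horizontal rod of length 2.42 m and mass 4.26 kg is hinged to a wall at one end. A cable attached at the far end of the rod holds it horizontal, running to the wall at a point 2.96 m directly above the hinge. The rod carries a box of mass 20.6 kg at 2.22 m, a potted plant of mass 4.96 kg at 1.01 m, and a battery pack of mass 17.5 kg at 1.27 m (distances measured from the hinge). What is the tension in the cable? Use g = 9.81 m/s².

Sum moments about the hinge (the unknown hinge reaction has zero arm there).
Beam weight: 4.26 × 9.81 = 41.79 N down at 1.21 m → arm 1.21 m, τ = 41.79 × 1.21 = 50.57 N·m clockwise.
Box: 20.6 × 9.81 = 202.1 N down at 2.22 m → arm 2.22 m, τ = 202.1 × 2.22 = 448.7 N·m clockwise.
Potted plant: 4.96 × 9.81 = 48.66 N down at 1.01 m → arm 1.01 m, τ = 48.66 × 1.01 = 49.15 N·m clockwise.
Battery pack: 17.5 × 9.81 = 171.7 N down at 1.27 m → arm 1.27 m, τ = 171.7 × 1.27 = 218.1 N·m clockwise.
Total clockwise load moment = 766.5 N·m.
The cable tension T acts at 2.42 m; only its component perpendicular to the rod, T sinθ, produces torque. sinθ = h/√(h²+d²) = 2.96/√(2.96²+2.42²) = 0.7742.
Balancing moments: T × 2.42 × 0.7742 = 766.5, giving T = 766.5 / 1.874 = 409 N.

T ≈ 409 N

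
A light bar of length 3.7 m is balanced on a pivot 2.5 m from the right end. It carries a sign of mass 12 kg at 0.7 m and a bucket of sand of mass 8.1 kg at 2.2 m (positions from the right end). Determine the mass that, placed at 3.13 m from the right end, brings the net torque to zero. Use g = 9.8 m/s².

Take moments about the pivot (at 2.5 m from the right end).
Sign: 12 × 9.8 = 117.6 N down at 0.7 m → arm 1.8 m, τ = 117.6 × 1.8 = 211.7 N·m clockwise.
Bucket of sand: 8.1 × 9.8 = 79.38 N down at 2.2 m → arm 0.3 m, τ = 79.38 × 0.3 = 23.81 N·m clockwise.
Net moment of known loads = 235.5 N·m clockwise.
An unknown mass m at 3.13 m has arm 0.63 m; its moment is m·g·0.63 counterclockwise.
Στ = 0 ⇒ m × 9.8 × 0.63 = 235.5 ⇒ m = 235.5 / (9.8 × 0.63) = 38.1 kg.

m ≈ 38.1 kg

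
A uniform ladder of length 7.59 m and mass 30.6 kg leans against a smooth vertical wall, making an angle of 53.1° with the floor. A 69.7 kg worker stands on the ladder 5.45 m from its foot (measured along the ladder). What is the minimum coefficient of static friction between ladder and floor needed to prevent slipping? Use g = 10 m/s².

μ_min ≈ 0.489

About the foot of the ladder:
Ladder weight 30.6×10 = 306 N acts at 3.795 m along the ladder; its horizontal arm is 3.795·cos53.1° = 2.279 m → τ = 697.4 N·m clockwise.
Worker: 69.7×10 = 697 N at 5.45 m → arm 3.272 m → τ = 2281 N·m clockwise.
Wall normal N acts horizontally at the top; its moment arm is the height L sinθ = 7.59·sin53.1° = 6.07 m, counterclockwise.
Setting net torque to zero: N × 6.07 = 2978 → N = 490.6 N.
ΣFx = 0 ⇒ f = N_wall = 490.6 N. ΣFy = 0 ⇒ N_floor = 1003 N.
μ_min = f / N_floor = 490.6 / 1003 = 0.489.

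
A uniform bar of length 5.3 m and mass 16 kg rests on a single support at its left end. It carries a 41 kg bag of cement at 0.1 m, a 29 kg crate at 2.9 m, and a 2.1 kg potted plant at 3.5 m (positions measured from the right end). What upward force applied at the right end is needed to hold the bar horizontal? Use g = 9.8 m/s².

F ≈ 608 N

Sum moments about the left end (the unknown pivot reaction has zero arm there).
Beam weight: 16 × 9.8 = 156.8 N down at 2.65 m → arm 2.65 m, τ = 156.8 × 2.65 = 415.5 N·m clockwise.
Bag of cement: 41 × 9.8 = 401.8 N down at 0.1 m → arm 5.2 m, τ = 401.8 × 5.2 = 2089 N·m clockwise.
Crate: 29 × 9.8 = 284.2 N down at 2.9 m → arm 2.4 m, τ = 284.2 × 2.4 = 682.1 N·m clockwise.
Potted plant: 2.1 × 9.8 = 20.58 N down at 3.5 m → arm 1.8 m, τ = 20.58 × 1.8 = 37.04 N·m clockwise.
Net moment of the loads = 3224 N·m clockwise.
The upward force F acts at the right end, arm 5.3 m, giving F × 5.3 counterclockwise.
Balancing moments: F × 5.3 = 3224, giving F = 3224 / 5.3 = 608 N.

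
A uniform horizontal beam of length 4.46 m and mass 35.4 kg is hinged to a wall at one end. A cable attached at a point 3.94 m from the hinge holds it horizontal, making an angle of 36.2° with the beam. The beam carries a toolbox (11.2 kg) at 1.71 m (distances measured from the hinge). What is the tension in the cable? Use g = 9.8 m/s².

T ≈ 413 N

Sum moments about the hinge (the unknown hinge reaction has zero arm there).
Beam weight: 35.4 × 9.8 = 346.9 N down at 2.23 m → arm 2.23 m, τ = 346.9 × 2.23 = 773.6 N·m clockwise.
Toolbox: 11.2 × 9.8 = 109.8 N down at 1.71 m → arm 1.71 m, τ = 109.8 × 1.71 = 187.8 N·m clockwise.
Total clockwise load moment = 961.4 N·m.
The cable tension T acts at 3.94 m; only its component perpendicular to the beam, T sinθ, produces torque. sin 36.2° = 0.5906.
Setting net torque to zero: T × 3.94 × 0.5906 = 961.4 → T = 961.4 / 2.327 = 413 N.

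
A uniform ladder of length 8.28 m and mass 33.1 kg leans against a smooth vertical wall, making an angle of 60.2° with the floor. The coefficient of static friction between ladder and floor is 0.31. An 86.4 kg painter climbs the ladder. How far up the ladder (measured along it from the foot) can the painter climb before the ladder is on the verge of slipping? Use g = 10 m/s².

Sum moments about the foot of the ladder (the floor normal and friction both act there and drop out).
Ladder weight 33.1×10 = 331 N acts at 4.14 m along the ladder; its horizontal arm is 4.14·cos60.2° = 2.057 m → τ = 680.9 N·m clockwise.
Painter weight 86.4×10 = 864 N at distance d → arm d·cos60.2° → τ = 864·d·0.497 clockwise.
Wall normal N at the top has arm L sinθ = 7.185 m counterclockwise, so Στ = 0 gives N·7.185 = 680.9 + 429.4·d.
ΣFy = 0 ⇒ N_floor = 1195 N, so the maximum friction is μ_s·N_floor = 0.31×1195 = 370.4 N. ΣFx = 0 ⇒ N_wall = f, so at the slipping point N = 370.4 N.
Substituting: 370.4×7.185 = 680.9 + 429.4·d ⇒ d = (2661 − 680.9) / 429.4 = 4.61 m.

d ≈ 4.61 m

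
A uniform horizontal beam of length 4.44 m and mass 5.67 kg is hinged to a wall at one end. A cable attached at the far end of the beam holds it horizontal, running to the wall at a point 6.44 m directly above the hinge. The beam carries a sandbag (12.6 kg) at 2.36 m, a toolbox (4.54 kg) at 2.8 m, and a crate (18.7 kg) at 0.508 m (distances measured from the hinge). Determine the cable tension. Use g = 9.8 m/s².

Choose the hinge as the axis so the unknown hinge reaction has zero arm there.
Beam weight: 5.67 × 9.8 = 55.57 N down at 2.22 m → arm 2.22 m, τ = 55.57 × 2.22 = 123.4 N·m clockwise.
Sandbag: 12.6 × 9.8 = 123.5 N down at 2.36 m → arm 2.36 m, τ = 123.5 × 2.36 = 291.5 N·m clockwise.
Toolbox: 4.54 × 9.8 = 44.49 N down at 2.8 m → arm 2.8 m, τ = 44.49 × 2.8 = 124.6 N·m clockwise.
Crate: 18.7 × 9.8 = 183.3 N down at 0.508 m → arm 0.508 m, τ = 183.3 × 0.508 = 93.12 N·m clockwise.
Total clockwise load moment = 632.6 N·m.
The cable tension T acts at 4.44 m; only its component perpendicular to the beam, T sinθ, produces torque. sinθ = h/√(h²+d²) = 6.44/√(6.44²+4.44²) = 0.8233.
Balancing moments: T × 4.44 × 0.8233 = 632.6, giving T = 632.6 / 3.655 = 173 N.

T ≈ 173 N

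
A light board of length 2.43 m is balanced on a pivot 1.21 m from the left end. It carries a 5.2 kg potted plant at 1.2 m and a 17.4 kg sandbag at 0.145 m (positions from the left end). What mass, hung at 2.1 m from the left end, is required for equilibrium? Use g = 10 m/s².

m ≈ 20.9 kg

Taking torques about the pivot (at 1.21 m from the left end):
Potted plant: 5.2 × 10 = 52 N down at 1.2 m → arm 0.01 m, τ = 52 × 0.01 = 0.52 N·m counterclockwise.
Sandbag: 17.4 × 10 = 174 N down at 0.145 m → arm 1.065 m, τ = 174 × 1.065 = 185.3 N·m counterclockwise.
Net moment of known loads = 185.8 N·m counterclockwise.
An unknown mass m at 2.1 m has arm 0.89 m; its moment is m·g·0.89 clockwise.
For rotational equilibrium, m × 10 × 0.89 = 185.8, so m = 185.8 / (10 × 0.89) = 20.9 kg.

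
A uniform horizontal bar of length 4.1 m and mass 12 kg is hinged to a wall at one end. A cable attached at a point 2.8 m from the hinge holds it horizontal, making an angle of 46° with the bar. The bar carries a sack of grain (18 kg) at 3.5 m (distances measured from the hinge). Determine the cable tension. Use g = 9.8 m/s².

About the hinge:
Beam weight: 12 × 9.8 = 117.6 N down at 2.05 m → arm 2.05 m, τ = 117.6 × 2.05 = 241.1 N·m clockwise.
Sack of grain: 18 × 9.8 = 176.4 N down at 3.5 m → arm 3.5 m, τ = 176.4 × 3.5 = 617.4 N·m clockwise.
Total clockwise load moment = 858.5 N·m.
The cable tension T acts at 2.8 m; only its component perpendicular to the bar, T sinθ, produces torque. sin 46° = 0.7193.
Balancing moments: T × 2.8 × 0.7193 = 858.5, giving T = 858.5 / 2.014 = 426 N.

T ≈ 426 N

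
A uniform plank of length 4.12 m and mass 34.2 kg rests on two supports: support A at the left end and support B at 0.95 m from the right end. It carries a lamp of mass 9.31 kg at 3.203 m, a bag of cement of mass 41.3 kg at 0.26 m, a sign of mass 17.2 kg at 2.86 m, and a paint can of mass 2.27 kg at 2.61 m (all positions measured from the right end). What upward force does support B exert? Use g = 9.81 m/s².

R_B ≈ 815 N

Taking torques about support A:
Beam weight: 34.2 × 9.81 = 335.5 N down at 2.06 m → arm 2.06 m, τ = 335.5 × 2.06 = 691.1 N·m clockwise.
Lamp: 9.31 × 9.81 = 91.33 N down at 3.203 m → arm 0.917 m, τ = 91.33 × 0.917 = 83.75 N·m clockwise.
Bag of cement: 41.3 × 9.81 = 405.2 N down at 0.26 m → arm 3.86 m, τ = 405.2 × 3.86 = 1564 N·m clockwise.
Sign: 17.2 × 9.81 = 168.7 N down at 2.86 m → arm 1.26 m, τ = 168.7 × 1.26 = 212.6 N·m clockwise.
Paint can: 2.27 × 9.81 = 22.27 N down at 2.61 m → arm 1.51 m, τ = 22.27 × 1.51 = 33.63 N·m clockwise.
Net load moment about support A = 2585 N·m clockwise.
Reaction R at support B is upward at 0.95 m, arm 3.17 m → moment R × 3.17 counterclockwise.
For rotational equilibrium, R × 3.17 = 2585, so R = 815 N.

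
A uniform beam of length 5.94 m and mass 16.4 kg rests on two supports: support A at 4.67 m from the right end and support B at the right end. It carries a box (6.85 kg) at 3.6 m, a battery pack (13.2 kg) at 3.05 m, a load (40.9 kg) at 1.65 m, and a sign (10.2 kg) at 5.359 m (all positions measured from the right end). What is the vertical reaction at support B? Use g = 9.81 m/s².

About support A:
Beam weight: 16.4 × 9.81 = 160.9 N down at 2.97 m → arm 1.7 m, τ = 160.9 × 1.7 = 273.5 N·m clockwise.
Box: 6.85 × 9.81 = 67.2 N down at 3.6 m → arm 1.07 m, τ = 67.2 × 1.07 = 71.9 N·m clockwise.
Battery pack: 13.2 × 9.81 = 129.5 N down at 3.05 m → arm 1.62 m, τ = 129.5 × 1.62 = 209.8 N·m clockwise.
Load: 40.9 × 9.81 = 401.2 N down at 1.65 m → arm 3.02 m, τ = 401.2 × 3.02 = 1212 N·m clockwise.
Sign: 10.2 × 9.81 = 100.1 N down at 5.359 m → arm 0.689 m, τ = 100.1 × 0.689 = 68.97 N·m counterclockwise.
Net load moment about support A = 1698 N·m clockwise.
Reaction R at support B is upward at 0 m, arm 4.67 m → moment R × 4.67 counterclockwise.
Setting net torque to zero: R × 4.67 = 1698 → R = 364 N.

R_B ≈ 364 N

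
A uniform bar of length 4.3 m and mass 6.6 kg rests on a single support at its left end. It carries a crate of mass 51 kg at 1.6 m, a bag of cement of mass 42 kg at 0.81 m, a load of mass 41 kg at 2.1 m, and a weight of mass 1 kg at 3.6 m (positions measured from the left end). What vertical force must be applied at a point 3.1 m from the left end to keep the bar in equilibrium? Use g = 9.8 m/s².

About the left end:
Beam weight: 6.6 × 9.8 = 64.68 N down at 2.15 m → arm 2.15 m, τ = 64.68 × 2.15 = 139.1 N·m clockwise.
Crate: 51 × 9.8 = 499.8 N down at 1.6 m → arm 1.6 m, τ = 499.8 × 1.6 = 799.7 N·m clockwise.
Bag of cement: 42 × 9.8 = 411.6 N down at 0.81 m → arm 0.81 m, τ = 411.6 × 0.81 = 333.4 N·m clockwise.
Load: 41 × 9.8 = 401.8 N down at 2.1 m → arm 2.1 m, τ = 401.8 × 2.1 = 843.8 N·m clockwise.
Weight: 1 × 9.8 = 9.8 N down at 3.6 m → arm 3.6 m, τ = 9.8 × 3.6 = 35.28 N·m clockwise.
Net moment of the loads = 2151 N·m clockwise.
The upward force F acts at a point 3.1 m from the left end, arm 3.1 m, giving F × 3.1 counterclockwise.
Setting net torque to zero: F × 3.1 = 2151 → F = 2151 / 3.1 = 694 N.

F ≈ 694 N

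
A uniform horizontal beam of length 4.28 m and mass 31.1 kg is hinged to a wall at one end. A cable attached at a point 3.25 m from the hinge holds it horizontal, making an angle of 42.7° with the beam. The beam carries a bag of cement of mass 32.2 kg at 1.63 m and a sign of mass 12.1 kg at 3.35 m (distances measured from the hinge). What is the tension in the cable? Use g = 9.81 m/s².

T ≈ 710 N

Sum moments about the hinge (the unknown hinge reaction has zero arm there).
Beam weight: 31.1 × 9.81 = 305.1 N down at 2.14 m → arm 2.14 m, τ = 305.1 × 2.14 = 652.9 N·m clockwise.
Bag of cement: 32.2 × 9.81 = 315.9 N down at 1.63 m → arm 1.63 m, τ = 315.9 × 1.63 = 514.9 N·m clockwise.
Sign: 12.1 × 9.81 = 118.7 N down at 3.35 m → arm 3.35 m, τ = 118.7 × 3.35 = 397.6 N·m clockwise.
Total clockwise load moment = 1565 N·m.
The cable tension T acts at 3.25 m; only its component perpendicular to the beam, T sinθ, produces torque. sin 42.7° = 0.6782.
Setting net torque to zero: T × 3.25 × 0.6782 = 1565 → T = 1565 / 2.204 = 710 N.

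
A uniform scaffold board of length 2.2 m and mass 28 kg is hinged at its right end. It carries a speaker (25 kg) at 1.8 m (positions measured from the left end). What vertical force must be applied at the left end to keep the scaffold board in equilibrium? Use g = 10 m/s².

Taking torques about the right end:
Beam weight: 28 × 10 = 280 N down at 1.1 m → arm 1.1 m, τ = 280 × 1.1 = 308 N·m counterclockwise.
Speaker: 25 × 10 = 250 N down at 1.8 m → arm 0.4 m, τ = 250 × 0.4 = 100 N·m counterclockwise.
Net moment of the loads = 408 N·m counterclockwise.
The upward force F acts at the left end, arm 2.2 m, giving F × 2.2 clockwise.
For rotational equilibrium, F × 2.2 = 408, so F = 408 / 2.2 = 185 N.

F ≈ 185 N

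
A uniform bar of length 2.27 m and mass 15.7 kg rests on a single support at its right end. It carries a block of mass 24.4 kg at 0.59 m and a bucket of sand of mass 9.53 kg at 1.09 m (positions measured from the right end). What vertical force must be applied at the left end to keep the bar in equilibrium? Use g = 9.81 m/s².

Choose the right end as the axis so the unknown pivot reaction has zero arm there.
Beam weight: 15.7 × 9.81 = 154 N down at 1.135 m → arm 1.135 m, τ = 154 × 1.135 = 174.8 N·m counterclockwise.
Block: 24.4 × 9.81 = 239.4 N down at 0.59 m → arm 0.59 m, τ = 239.4 × 0.59 = 141.2 N·m counterclockwise.
Bucket of sand: 9.53 × 9.81 = 93.49 N down at 1.09 m → arm 1.09 m, τ = 93.49 × 1.09 = 101.9 N·m counterclockwise.
Net moment of the loads = 417.9 N·m counterclockwise.
The upward force F acts at the left end, arm 2.27 m, giving F × 2.27 clockwise.
Στ = 0 ⇒ F × 2.27 = 417.9 ⇒ F = 417.9 / 2.27 = 184 N.

F ≈ 184 N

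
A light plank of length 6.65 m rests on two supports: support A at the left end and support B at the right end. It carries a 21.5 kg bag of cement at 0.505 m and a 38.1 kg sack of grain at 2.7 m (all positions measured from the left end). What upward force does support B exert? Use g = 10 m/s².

R_B ≈ 171 N

Taking torques about support A:
Bag of cement: 21.5 × 10 = 215 N down at 0.505 m → arm 0.505 m, τ = 215 × 0.505 = 108.6 N·m clockwise.
Sack of grain: 38.1 × 10 = 381 N down at 2.7 m → arm 2.7 m, τ = 381 × 2.7 = 1029 N·m clockwise.
Net load moment about support A = 1138 N·m clockwise.
Reaction R at support B is upward at 6.65 m, arm 6.65 m → moment R × 6.65 counterclockwise.
Στ = 0 ⇒ R × 6.65 = 1138 ⇒ R = 171 N.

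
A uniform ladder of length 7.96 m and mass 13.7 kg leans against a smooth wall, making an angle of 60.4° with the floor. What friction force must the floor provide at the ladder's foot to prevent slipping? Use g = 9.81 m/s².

Take moments about the foot of the ladder.
Ladder weight 13.7×9.81 = 134.4 N acts at 3.98 m along the ladder; its horizontal arm is 3.98·cos60.4° = 1.966 m → τ = 264.2 N·m clockwise.
Wall normal N acts horizontally at the top; its moment arm is the height L sinθ = 7.96·sin60.4° = 6.921 m, counterclockwise.
For rotational equilibrium, N × 6.921 = 264.2, so N = 38.2 N.
ΣFx = 0: friction at the foot balances the wall's push, so f = N_wall = 38.2 N.

f ≈ 38.2 N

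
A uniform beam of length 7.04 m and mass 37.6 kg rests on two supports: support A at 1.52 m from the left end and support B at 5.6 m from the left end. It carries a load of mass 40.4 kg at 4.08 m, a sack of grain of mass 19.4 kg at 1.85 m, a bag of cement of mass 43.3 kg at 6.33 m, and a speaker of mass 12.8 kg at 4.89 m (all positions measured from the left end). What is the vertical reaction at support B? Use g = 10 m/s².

Choose support A as the axis so its reaction then has zero moment arm.
Beam weight: 37.6 × 10 = 376 N down at 3.52 m → arm 2 m, τ = 376 × 2 = 752 N·m clockwise.
Load: 40.4 × 10 = 404 N down at 4.08 m → arm 2.56 m, τ = 404 × 2.56 = 1034 N·m clockwise.
Sack of grain: 19.4 × 10 = 194 N down at 1.85 m → arm 0.33 m, τ = 194 × 0.33 = 64.02 N·m clockwise.
Bag of cement: 43.3 × 10 = 433 N down at 6.33 m → arm 4.81 m, τ = 433 × 4.81 = 2083 N·m clockwise.
Speaker: 12.8 × 10 = 128 N down at 4.89 m → arm 3.37 m, τ = 128 × 3.37 = 431.4 N·m clockwise.
Net load moment about support A = 4364 N·m clockwise.
Reaction R at support B is upward at 5.6 m, arm 4.08 m → moment R × 4.08 counterclockwise.
Setting net torque to zero: R × 4.08 = 4364 → R = 1070 N.

R_B ≈ 1070 N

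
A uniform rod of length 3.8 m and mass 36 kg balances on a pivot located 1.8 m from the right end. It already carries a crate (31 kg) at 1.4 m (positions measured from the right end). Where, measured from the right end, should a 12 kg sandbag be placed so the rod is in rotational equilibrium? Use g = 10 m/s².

Choose the pivot (at 1.8 m from the right end) as the axis so the support reaction has zero arm there.
Beam weight: 36 × 10 = 360 N down at 1.9 m → arm 0.1 m, τ = 360 × 0.1 = 36 N·m counterclockwise.
Crate: 31 × 10 = 310 N down at 1.4 m → arm 0.4 m, τ = 310 × 0.4 = 124 N·m clockwise.
Net moment of existing loads = 88 N·m clockwise.
The sandbag weighs 12 × 10 = 120 N and must supply an equal counterclockwise moment, so its lever arm about the pivot is 88 / 120 = 0.733 m.
That puts it at 1.8 + 0.733 = 2.53 m from the right end.

x ≈ 2.53 m from the right end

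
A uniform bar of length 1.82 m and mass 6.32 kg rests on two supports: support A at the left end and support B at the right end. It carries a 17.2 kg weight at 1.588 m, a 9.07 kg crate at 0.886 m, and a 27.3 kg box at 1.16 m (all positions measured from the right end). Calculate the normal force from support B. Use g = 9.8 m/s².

Taking torques about support A:
Beam weight: 6.32 × 9.8 = 61.94 N down at 0.91 m → arm 0.91 m, τ = 61.94 × 0.91 = 56.37 N·m clockwise.
Weight: 17.2 × 9.8 = 168.6 N down at 1.588 m → arm 0.232 m, τ = 168.6 × 0.232 = 39.12 N·m clockwise.
Crate: 9.07 × 9.8 = 88.89 N down at 0.886 m → arm 0.934 m, τ = 88.89 × 0.934 = 83.02 N·m clockwise.
Box: 27.3 × 9.8 = 267.5 N down at 1.16 m → arm 0.66 m, τ = 267.5 × 0.66 = 176.6 N·m clockwise.
Net load moment about support A = 355.1 N·m clockwise.
Reaction R at support B is upward at 0 m, arm 1.82 m → moment R × 1.82 counterclockwise.
Balancing moments: R × 1.82 = 355.1, giving R = 195 N.

R_B ≈ 195 N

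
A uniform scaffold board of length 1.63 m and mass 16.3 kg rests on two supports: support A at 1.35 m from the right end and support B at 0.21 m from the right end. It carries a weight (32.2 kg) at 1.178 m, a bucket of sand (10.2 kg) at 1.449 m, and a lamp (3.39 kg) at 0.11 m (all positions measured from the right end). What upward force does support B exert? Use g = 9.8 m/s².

R_B ≈ 150 N

Sum moments about support A (its reaction then has zero moment arm).
Beam weight: 16.3 × 9.8 = 159.7 N down at 0.815 m → arm 0.535 m, τ = 159.7 × 0.535 = 85.44 N·m clockwise.
Weight: 32.2 × 9.8 = 315.6 N down at 1.178 m → arm 0.172 m, τ = 315.6 × 0.172 = 54.28 N·m clockwise.
Bucket of sand: 10.2 × 9.8 = 99.96 N down at 1.449 m → arm 0.099 m, τ = 99.96 × 0.099 = 9.896 N·m counterclockwise.
Lamp: 3.39 × 9.8 = 33.22 N down at 0.11 m → arm 1.24 m, τ = 33.22 × 1.24 = 41.19 N·m clockwise.
Net load moment about support A = 171 N·m clockwise.
Reaction R at support B is upward at 0.21 m, arm 1.14 m → moment R × 1.14 counterclockwise.
Setting net torque to zero: R × 1.14 = 171 → R = 150 N.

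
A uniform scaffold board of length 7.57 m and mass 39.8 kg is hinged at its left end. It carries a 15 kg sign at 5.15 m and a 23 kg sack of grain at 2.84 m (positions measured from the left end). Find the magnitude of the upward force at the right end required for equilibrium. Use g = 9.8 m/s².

F ≈ 380 N

Take moments about the left end.
Beam weight: 39.8 × 9.8 = 390 N down at 3.785 m → arm 3.785 m, τ = 390 × 3.785 = 1476 N·m clockwise.
Sign: 15 × 9.8 = 147 N down at 5.15 m → arm 5.15 m, τ = 147 × 5.15 = 757.1 N·m clockwise.
Sack of grain: 23 × 9.8 = 225.4 N down at 2.84 m → arm 2.84 m, τ = 225.4 × 2.84 = 640.1 N·m clockwise.
Net moment of the loads = 2873 N·m clockwise.
The upward force F acts at the right end, arm 7.57 m, giving F × 7.57 counterclockwise.
Setting net torque to zero: F × 7.57 = 2873 → F = 2873 / 7.57 = 380 N.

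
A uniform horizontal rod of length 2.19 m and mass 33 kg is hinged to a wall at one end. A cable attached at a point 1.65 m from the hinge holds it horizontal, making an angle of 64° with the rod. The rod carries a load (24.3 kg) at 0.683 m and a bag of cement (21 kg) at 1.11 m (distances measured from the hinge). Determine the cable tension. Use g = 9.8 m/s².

T ≈ 502 N

Sum moments about the hinge (the unknown hinge reaction has zero arm there).
Beam weight: 33 × 9.8 = 323.4 N down at 1.095 m → arm 1.095 m, τ = 323.4 × 1.095 = 354.1 N·m clockwise.
Load: 24.3 × 9.8 = 238.1 N down at 0.683 m → arm 0.683 m, τ = 238.1 × 0.683 = 162.6 N·m clockwise.
Bag of cement: 21 × 9.8 = 205.8 N down at 1.11 m → arm 1.11 m, τ = 205.8 × 1.11 = 228.4 N·m clockwise.
Total clockwise load moment = 745.1 N·m.
The cable tension T acts at 1.65 m; only its component perpendicular to the rod, T sinθ, produces torque. sin 64° = 0.8988.
Setting net torque to zero: T × 1.65 × 0.8988 = 745.1 → T = 745.1 / 1.483 = 502 N.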